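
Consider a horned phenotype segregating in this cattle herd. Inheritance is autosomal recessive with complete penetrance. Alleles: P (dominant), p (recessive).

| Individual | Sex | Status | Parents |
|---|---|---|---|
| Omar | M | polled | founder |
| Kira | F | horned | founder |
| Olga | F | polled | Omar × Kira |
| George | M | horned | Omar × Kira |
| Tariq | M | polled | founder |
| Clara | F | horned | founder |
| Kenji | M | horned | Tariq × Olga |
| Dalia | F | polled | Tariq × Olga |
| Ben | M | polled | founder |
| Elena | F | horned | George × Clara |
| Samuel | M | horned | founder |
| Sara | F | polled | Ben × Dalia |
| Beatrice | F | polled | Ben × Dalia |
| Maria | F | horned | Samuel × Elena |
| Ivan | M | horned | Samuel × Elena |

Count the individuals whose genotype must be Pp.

Obligate heterozygotes: Omar is polled so carries P and passed p to George (pp), so Omar is Pp; Olga is polled so carries P and received p from Kira (pp), so Olga is Pp; Tariq is polled so carries P and passed p to Kenji (pp), so Tariq is Pp.
Every other individual is either homozygous by phenotype or has at least one consistent homozygous assignment, so the count is 3.

3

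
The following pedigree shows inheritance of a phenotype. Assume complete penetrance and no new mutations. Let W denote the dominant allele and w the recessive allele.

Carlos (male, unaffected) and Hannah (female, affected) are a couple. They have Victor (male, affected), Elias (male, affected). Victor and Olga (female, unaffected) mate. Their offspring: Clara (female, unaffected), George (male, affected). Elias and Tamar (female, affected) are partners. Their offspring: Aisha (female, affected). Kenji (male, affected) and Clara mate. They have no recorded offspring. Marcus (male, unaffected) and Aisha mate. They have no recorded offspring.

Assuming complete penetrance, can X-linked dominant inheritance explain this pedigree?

No

Under X-linked dominant, Clara (unaffected, female) cannot arise from Victor (affected) × Olga (unaffected).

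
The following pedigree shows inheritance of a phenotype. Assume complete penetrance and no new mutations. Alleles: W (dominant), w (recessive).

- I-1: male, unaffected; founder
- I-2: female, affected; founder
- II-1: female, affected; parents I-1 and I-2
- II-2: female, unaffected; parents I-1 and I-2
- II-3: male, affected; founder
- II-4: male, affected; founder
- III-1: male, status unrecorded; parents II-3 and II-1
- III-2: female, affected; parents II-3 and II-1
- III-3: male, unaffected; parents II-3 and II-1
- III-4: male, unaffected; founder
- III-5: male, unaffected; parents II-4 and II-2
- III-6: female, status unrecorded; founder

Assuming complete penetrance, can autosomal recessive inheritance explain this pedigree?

No

Under autosomal recessive, III-3 (unaffected, male) cannot arise from II-3 (affected) × II-1 (affected).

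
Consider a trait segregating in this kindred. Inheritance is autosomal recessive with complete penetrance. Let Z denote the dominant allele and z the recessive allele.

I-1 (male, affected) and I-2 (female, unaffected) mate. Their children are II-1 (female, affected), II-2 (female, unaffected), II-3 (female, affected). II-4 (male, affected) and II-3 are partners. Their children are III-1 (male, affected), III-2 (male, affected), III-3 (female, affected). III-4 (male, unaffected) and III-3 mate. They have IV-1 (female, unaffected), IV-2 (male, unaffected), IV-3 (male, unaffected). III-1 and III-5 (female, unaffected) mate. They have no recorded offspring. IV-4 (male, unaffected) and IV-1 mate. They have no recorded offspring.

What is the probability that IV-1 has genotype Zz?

1

IV-1 is unaffected so carries Z and received z from III-3 (zz), so IV-1 is Zz, giving P(Zz) = 1.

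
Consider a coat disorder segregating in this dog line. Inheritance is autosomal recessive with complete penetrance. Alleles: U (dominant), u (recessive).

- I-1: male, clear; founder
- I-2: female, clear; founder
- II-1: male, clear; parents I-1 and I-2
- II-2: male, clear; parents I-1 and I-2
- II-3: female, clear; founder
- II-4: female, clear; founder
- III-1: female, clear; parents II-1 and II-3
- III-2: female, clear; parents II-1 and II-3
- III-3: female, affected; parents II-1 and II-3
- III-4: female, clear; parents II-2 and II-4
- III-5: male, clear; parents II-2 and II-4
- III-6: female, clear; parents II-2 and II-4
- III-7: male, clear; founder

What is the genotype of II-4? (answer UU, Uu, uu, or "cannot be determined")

cannot be determined

II-4's phenotype allows UU or Uu, and no parent or child forces a single allele at both positions; consistent genotype assignments exist with II-4 as UU or Uu.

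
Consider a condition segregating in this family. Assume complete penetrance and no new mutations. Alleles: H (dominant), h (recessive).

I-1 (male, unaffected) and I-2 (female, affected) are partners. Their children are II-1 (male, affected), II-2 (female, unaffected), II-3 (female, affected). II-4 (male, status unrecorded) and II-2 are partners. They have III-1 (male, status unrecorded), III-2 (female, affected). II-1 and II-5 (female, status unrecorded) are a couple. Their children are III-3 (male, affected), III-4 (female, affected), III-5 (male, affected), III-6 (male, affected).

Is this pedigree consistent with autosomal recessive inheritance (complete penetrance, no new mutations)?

Yes

A consistent assignment under autosomal recessive exists: I-1 Hh, I-2 hh, II-1 hh, II-2 Hh, II-3 hh, II-4 Hh, II-5 Hh, III-1 HH, III-2 hh, III-3 hh, III-4 hh, III-5 hh, III-6 hh.
In this assignment every recorded phenotype matches its genotype and every non-founder's genotype is obtainable from its parents' genotypes, so the pedigree is consistent.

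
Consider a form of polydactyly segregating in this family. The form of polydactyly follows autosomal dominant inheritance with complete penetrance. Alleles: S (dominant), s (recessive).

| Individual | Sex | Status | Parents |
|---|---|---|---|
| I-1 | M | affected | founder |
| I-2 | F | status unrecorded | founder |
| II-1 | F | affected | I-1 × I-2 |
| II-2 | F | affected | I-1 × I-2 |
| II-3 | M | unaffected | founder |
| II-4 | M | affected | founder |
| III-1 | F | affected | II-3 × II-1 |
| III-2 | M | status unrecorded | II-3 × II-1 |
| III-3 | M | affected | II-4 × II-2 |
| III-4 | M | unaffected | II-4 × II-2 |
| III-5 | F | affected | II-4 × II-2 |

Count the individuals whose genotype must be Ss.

Obligate heterozygotes: II-2 is affected so carries S and passed s to III-4 (ss), so II-2 is Ss; II-4 is affected so carries S and passed s to III-4 (ss), so II-4 is Ss; III-1 is affected so carries S and received s from II-3 (ss), so III-1 is Ss.
Every other individual is either homozygous by phenotype or has at least one consistent homozygous assignment, so the count is 3.

3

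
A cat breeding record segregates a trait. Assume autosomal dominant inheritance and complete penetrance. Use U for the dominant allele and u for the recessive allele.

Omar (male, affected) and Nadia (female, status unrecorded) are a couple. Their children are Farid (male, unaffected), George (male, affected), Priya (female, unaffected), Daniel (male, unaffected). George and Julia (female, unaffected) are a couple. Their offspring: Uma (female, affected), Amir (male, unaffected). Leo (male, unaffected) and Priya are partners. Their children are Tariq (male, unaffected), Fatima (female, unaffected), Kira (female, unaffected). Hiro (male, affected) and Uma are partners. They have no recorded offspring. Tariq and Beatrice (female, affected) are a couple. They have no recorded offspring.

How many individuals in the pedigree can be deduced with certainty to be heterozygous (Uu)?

3

Obligate heterozygotes: Omar is affected so carries U and passed u to Farid (uu), so Omar is Uu; George is affected so carries U and passed u to Amir (uu), so George is Uu; Uma is affected so carries U and received u from Julia (uu), so Uma is Uu.
Every other individual is either homozygous by phenotype or has at least one consistent homozygous assignment, so the count is 3.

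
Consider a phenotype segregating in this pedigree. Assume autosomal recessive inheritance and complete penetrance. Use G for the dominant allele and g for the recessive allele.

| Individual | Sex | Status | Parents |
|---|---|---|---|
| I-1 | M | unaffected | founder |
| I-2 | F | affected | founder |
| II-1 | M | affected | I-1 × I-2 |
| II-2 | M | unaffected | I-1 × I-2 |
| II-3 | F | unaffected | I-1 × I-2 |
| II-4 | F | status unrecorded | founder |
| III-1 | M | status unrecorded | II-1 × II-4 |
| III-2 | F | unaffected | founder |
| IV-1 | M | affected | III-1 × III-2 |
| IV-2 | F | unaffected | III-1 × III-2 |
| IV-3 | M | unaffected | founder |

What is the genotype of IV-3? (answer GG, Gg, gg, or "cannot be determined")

cannot be determined

IV-3's phenotype allows GG or Gg, and no parent or child forces a single allele at both positions; consistent genotype assignments exist with IV-3 as GG or Gg.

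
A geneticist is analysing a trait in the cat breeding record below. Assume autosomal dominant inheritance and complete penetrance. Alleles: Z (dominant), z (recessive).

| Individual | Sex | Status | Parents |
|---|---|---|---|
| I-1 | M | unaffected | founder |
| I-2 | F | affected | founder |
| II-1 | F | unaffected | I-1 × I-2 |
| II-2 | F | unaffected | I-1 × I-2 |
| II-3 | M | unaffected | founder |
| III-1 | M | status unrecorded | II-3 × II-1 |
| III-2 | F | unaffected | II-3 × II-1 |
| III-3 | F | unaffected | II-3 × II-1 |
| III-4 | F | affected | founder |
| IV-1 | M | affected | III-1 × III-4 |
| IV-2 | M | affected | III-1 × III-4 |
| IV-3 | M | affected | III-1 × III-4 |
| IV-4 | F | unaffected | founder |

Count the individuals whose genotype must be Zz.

Obligate heterozygotes: I-2 is affected so carries Z and passed z to II-1 (zz), so I-2 is Zz; IV-1 is affected so carries Z and received z from III-1 (zz), so IV-1 is Zz; IV-2 is affected so carries Z and received z from III-1 (zz), so IV-2 is Zz; IV-3 is affected so carries Z and received z from III-1 (zz), so IV-3 is Zz.
Every other individual is either homozygous by phenotype or has at least one consistent homozygous assignment, so the count is 4.

4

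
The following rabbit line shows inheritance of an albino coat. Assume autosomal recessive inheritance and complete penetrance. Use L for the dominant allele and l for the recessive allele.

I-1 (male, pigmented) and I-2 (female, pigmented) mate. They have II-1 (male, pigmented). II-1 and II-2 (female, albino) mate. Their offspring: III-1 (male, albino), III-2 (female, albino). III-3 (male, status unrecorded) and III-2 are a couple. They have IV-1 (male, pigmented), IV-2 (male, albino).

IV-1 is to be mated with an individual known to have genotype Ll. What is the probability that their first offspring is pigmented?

IV-1 is pigmented so carries L and received l from III-2 (ll), so IV-1 is Ll.
The cross gives 1/4 LL : 1/2 Ll : 1/4 ll, so P(offspring is pigmented) = 3/4.

3/4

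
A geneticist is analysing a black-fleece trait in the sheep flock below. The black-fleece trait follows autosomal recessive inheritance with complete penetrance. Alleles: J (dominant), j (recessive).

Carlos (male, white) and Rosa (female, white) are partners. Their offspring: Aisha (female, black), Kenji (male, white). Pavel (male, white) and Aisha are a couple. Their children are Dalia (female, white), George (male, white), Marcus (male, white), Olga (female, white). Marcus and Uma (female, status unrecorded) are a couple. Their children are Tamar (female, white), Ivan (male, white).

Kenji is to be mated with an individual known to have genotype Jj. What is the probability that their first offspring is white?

5/6

Carlos is white so carries J and passed j to Aisha (jj), so Carlos is Jj.
Rosa is white so carries J and passed j to Aisha (jj), so Rosa is Jj.
Kenji is a white offspring of Carlos (Jj) × Rosa (Jj), whose cross gives 1/4 JJ : 1/2 Jj : 1/4 jj; conditioning on being white, Kenji is JJ with probability 1/3, Jj with probability 2/3.
Summing over parental genotype combinations, P(offspring is white) = 1/3·1 + 2/3·3/4 = 5/6.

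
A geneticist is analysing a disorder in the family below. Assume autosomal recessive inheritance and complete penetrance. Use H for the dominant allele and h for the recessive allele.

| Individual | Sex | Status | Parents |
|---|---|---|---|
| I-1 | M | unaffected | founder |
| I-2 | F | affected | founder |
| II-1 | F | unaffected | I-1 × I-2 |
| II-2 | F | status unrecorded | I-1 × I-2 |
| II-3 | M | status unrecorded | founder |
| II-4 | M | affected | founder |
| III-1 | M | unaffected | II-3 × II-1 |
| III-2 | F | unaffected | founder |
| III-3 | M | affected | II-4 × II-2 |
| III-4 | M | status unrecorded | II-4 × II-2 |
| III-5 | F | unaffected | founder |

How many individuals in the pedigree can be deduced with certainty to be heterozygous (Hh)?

1

Obligate heterozygotes: II-1 is unaffected so carries H and received h from I-2 (hh), so II-1 is Hh.
Every other individual is either homozygous by phenotype or has at least one consistent homozygous assignment, so the count is 1.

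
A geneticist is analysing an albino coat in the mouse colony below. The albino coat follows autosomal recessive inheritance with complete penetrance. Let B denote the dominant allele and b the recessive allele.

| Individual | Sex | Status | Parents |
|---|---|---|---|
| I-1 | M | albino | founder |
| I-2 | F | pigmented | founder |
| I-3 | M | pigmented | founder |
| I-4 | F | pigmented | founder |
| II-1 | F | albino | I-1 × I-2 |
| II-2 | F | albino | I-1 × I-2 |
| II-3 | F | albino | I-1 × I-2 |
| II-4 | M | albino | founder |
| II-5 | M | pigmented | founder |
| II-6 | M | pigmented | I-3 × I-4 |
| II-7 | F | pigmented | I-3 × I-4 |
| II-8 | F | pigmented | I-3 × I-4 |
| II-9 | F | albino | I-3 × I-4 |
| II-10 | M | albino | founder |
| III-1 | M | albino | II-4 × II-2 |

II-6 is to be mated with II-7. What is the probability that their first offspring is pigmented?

8/9

I-3 is pigmented so carries B and passed b to II-9 (bb), so I-3 is Bb.
I-4 is pigmented so carries B and passed b to II-9 (bb), so I-4 is Bb.
II-6 is a pigmented offspring of I-3 (Bb) × I-4 (Bb), whose cross gives 1/4 BB : 1/2 Bb : 1/4 bb; conditioning on being pigmented, II-6 is BB with probability 1/3, Bb with probability 2/3.
II-7 is a pigmented offspring of I-3 (Bb) × I-4 (Bb), whose cross gives 1/4 BB : 1/2 Bb : 1/4 bb; conditioning on being pigmented, II-7 is BB with probability 1/3, Bb with probability 2/3.
Summing over parental genotype combinations, P(offspring is pigmented) = 1/9·1 + 2/9·1 + 2/9·1 + 4/9·3/4 = 8/9.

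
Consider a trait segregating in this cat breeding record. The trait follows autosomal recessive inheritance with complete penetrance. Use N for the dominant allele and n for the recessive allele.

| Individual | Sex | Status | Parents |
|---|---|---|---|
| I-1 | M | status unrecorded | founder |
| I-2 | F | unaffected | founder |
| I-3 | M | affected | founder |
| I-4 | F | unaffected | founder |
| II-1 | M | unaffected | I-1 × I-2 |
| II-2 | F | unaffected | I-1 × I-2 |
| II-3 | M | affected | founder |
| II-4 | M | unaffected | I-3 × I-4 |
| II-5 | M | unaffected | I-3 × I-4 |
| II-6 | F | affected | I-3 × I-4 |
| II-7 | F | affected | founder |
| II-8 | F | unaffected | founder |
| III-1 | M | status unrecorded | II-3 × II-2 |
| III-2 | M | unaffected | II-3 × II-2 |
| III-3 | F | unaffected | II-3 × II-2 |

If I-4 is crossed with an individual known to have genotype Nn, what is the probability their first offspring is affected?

1/4

I-4 is unaffected so carries N and passed n to II-6 (nn), so I-4 is Nn.
The cross gives 1/4 NN : 1/2 Nn : 1/4 nn, so P(offspring is affected) = 1/4.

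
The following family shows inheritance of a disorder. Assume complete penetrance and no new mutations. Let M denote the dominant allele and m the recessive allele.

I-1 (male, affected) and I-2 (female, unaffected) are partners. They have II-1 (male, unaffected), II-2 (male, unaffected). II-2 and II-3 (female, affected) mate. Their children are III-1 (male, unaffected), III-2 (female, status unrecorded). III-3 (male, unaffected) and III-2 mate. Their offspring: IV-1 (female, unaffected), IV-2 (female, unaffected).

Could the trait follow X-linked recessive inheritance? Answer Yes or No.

Under X-linked recessive, III-1 (unaffected, male) cannot arise from II-2 (unaffected) × II-3 (affected).

No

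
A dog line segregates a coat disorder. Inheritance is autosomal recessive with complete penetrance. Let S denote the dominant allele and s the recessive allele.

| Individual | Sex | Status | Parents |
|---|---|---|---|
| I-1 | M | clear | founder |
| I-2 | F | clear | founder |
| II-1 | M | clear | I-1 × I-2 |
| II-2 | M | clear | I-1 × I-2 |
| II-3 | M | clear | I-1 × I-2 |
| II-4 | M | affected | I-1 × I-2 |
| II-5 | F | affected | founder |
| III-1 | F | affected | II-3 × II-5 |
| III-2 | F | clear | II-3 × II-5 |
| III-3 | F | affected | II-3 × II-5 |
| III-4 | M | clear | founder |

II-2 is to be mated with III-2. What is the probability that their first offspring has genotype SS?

I-1 is clear so carries S and passed s to II-4 (ss), so I-1 is Ss.
I-2 is clear so carries S and passed s to II-4 (ss), so I-2 is Ss.
II-2 is a clear offspring of I-1 (Ss) × I-2 (Ss), whose cross gives 1/4 SS : 1/2 Ss : 1/4 ss; conditioning on being clear, II-2 is SS with probability 1/3, Ss with probability 2/3.
III-2 is clear so carries S and received s from II-5 (ss), so III-2 is Ss.
Summing over parental genotype combinations, P(offspring has genotype SS) = 1/3·1/2 + 2/3·1/4 = 1/3.

1/3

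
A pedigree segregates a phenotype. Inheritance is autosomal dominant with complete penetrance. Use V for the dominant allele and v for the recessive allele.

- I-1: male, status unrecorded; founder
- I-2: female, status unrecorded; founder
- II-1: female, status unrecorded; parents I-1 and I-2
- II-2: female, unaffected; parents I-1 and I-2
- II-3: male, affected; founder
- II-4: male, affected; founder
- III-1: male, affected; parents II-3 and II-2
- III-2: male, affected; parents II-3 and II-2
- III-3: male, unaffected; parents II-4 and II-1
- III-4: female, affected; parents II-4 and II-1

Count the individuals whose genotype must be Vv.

Obligate heterozygotes: II-4 is affected so carries V and passed v to III-3 (vv), so II-4 is Vv; III-1 is affected so carries V and received v from II-2 (vv), so III-1 is Vv; III-2 is affected so carries V and received v from II-2 (vv), so III-2 is Vv.
Every other individual is either homozygous by phenotype or has at least one consistent homozygous assignment, so the count is 3.

3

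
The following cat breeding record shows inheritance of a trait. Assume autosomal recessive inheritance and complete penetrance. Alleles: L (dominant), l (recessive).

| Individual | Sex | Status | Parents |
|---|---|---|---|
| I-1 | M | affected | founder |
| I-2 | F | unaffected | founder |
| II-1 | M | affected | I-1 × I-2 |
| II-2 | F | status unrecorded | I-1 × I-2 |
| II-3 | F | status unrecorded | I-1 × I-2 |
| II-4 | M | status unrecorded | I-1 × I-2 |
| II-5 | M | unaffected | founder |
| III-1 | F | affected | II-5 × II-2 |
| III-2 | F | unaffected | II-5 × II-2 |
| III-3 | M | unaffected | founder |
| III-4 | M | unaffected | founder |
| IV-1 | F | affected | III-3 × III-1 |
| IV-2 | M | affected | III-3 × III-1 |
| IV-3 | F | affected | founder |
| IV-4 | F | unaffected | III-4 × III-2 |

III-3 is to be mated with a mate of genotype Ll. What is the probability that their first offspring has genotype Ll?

1/2

III-3 is unaffected so carries L and passed l to IV-1 (ll), so III-3 is Ll.
The cross gives 1/4 LL : 1/2 Ll : 1/4 ll, so P(offspring has genotype Ll) = 1/2.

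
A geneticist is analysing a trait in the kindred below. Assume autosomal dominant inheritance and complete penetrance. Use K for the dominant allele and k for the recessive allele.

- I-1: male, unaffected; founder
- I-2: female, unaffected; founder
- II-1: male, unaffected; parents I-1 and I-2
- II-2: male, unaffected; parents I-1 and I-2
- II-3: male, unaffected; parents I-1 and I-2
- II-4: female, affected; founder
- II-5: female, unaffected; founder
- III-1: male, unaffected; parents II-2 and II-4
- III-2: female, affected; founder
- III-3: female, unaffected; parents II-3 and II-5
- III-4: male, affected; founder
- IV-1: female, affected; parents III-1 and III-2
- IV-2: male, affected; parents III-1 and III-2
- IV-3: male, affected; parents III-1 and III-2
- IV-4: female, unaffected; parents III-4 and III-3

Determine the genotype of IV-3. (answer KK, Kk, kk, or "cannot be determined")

From phenotype alone, IV-3 is KK or Kk.
IV-3 is affected so carries K and received k from III-1 (kk), so IV-3 is Kk.

Kk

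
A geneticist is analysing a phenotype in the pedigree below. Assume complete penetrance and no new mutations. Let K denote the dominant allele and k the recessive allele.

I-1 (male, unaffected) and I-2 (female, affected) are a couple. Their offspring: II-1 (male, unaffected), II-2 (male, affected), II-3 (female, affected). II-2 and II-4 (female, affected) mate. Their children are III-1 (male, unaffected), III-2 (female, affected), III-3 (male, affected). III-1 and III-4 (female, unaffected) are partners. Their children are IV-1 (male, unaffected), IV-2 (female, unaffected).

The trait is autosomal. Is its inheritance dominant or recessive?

dominant

II-2 and II-4 are both affected yet have an unaffected child III-1. Under a recessive model two affected parents are homozygous and every child would be affected, so the trait cannot be recessive.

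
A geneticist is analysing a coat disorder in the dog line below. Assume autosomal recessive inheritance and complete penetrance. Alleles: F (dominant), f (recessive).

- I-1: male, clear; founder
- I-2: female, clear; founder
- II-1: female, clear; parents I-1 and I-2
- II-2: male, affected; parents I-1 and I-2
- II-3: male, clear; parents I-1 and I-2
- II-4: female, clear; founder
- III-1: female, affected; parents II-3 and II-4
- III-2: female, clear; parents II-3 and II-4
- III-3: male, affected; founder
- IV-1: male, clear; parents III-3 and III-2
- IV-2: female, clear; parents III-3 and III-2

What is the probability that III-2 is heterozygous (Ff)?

II-3 is clear so carries F and passed f to III-1 (ff), so II-3 is Ff.
II-4 is clear so carries F and passed f to III-1 (ff), so II-4 is Ff.
Their cross gives offspring ratios 1/4 FF : 1/2 Ff : 1/4 ff. Conditioning on III-2 being clear, P(Ff) = 1/2 / 3/4 = 2/3 before taking III-2's own offspring into account.
III-3 is affected, so III-3 is ff.
Now use III-2's offspring. Probability of each recorded status — clear son IV-1: 1/2 if III-2 is Ff, 1 if FF; clear daughter IV-2: 1/2 if III-2 is Ff, 1 if FF.
Bayes: P(Ff) = 2/3·1/4 / (2/3·1/4 + 1/3·1) = 1/3.

1/3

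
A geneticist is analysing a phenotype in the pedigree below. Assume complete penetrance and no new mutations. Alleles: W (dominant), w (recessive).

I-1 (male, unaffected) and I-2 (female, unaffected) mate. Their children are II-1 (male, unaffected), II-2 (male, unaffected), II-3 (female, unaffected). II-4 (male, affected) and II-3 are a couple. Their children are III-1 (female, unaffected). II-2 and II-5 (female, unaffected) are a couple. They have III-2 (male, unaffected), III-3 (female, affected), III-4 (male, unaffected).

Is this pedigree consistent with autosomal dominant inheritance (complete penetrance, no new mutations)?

No

Under autosomal dominant, III-3 (affected, female) cannot arise from II-2 (unaffected) × II-5 (unaffected).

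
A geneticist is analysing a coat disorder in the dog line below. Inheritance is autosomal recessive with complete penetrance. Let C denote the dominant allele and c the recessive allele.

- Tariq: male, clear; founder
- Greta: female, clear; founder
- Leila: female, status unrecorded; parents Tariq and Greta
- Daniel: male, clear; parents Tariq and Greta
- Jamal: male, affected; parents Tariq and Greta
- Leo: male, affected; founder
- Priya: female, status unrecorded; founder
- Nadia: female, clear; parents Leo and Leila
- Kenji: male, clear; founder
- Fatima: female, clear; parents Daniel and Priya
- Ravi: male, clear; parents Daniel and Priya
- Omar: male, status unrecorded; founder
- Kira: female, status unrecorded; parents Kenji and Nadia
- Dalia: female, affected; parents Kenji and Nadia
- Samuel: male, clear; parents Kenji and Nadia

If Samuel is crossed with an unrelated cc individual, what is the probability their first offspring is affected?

Kenji is clear so carries C and passed c to Dalia (cc), so Kenji is Cc.
Nadia is clear so carries C and received c from Leo (cc), so Nadia is Cc.
Samuel is a clear offspring of Kenji (Cc) × Nadia (Cc), whose cross gives 1/4 CC : 1/2 Cc : 1/4 cc; conditioning on being clear, Samuel is CC with probability 1/3, Cc with probability 2/3.
Summing over parental genotype combinations, P(offspring is affected) = 2/3·1/2 = 1/3.

1/3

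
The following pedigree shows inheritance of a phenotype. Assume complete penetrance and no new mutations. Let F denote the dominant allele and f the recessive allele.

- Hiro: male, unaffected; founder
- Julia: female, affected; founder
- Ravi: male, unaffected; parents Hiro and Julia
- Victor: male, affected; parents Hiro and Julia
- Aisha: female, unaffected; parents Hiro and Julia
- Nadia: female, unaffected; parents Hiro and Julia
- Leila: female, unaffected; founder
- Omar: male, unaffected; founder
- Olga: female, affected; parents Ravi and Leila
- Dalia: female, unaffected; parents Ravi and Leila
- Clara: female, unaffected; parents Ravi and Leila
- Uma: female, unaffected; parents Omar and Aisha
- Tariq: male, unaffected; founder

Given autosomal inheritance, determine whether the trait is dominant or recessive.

Ravi and Leila are both unaffected yet have an affected child Olga. Under dominance, an affected child requires at least one affected parent, so the trait cannot be dominant.

recessive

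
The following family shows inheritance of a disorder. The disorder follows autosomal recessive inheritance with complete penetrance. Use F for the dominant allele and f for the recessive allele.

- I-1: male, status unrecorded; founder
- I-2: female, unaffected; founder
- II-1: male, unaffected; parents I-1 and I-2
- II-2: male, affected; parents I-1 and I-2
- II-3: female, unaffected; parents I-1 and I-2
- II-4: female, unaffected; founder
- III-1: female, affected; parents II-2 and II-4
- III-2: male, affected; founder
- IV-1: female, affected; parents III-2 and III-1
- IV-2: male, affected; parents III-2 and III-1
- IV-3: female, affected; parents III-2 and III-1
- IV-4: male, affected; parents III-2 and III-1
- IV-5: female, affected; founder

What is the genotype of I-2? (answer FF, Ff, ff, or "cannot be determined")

From phenotype alone, I-2 is FF or Ff.
I-2 is unaffected so carries F and passed f to II-2 (ff), so I-2 is Ff.

Ff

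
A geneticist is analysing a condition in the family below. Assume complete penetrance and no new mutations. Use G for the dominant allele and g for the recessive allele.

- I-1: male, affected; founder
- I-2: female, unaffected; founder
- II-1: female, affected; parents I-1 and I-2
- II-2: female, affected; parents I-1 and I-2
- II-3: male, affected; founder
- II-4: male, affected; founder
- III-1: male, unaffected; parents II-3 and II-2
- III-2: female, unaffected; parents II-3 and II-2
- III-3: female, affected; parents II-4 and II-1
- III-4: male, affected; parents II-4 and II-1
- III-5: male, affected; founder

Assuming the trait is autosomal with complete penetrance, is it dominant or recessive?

dominant

II-3 and II-2 are both affected yet have an unaffected child III-1. Under a recessive model two affected parents are homozygous and every child would be affected, so the trait cannot be recessive.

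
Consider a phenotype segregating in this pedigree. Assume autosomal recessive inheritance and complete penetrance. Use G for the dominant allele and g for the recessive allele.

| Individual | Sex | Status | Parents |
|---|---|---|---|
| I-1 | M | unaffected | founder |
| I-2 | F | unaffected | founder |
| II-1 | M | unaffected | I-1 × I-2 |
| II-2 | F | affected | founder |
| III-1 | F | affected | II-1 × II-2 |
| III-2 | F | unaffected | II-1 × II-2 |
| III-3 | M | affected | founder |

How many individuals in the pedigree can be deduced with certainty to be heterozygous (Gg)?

2

Obligate heterozygotes: II-1 is unaffected so carries G and passed g to III-1 (gg), so II-1 is Gg; III-2 is unaffected so carries G and received g from II-2 (gg), so III-2 is Gg.
Every other individual is either homozygous by phenotype or has at least one consistent homozygous assignment, so the count is 2.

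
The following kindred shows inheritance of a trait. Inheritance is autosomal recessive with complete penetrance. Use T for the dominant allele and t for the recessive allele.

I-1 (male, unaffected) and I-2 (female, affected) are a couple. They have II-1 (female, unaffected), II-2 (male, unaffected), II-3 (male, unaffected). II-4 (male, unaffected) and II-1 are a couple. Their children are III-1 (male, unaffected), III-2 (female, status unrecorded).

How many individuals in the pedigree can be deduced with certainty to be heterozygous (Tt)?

Obligate heterozygotes: II-1 is unaffected so carries T and received t from I-2 (tt), so II-1 is Tt; II-2 is unaffected so carries T and received t from I-2 (tt), so II-2 is Tt; II-3 is unaffected so carries T and received t from I-2 (tt), so II-3 is Tt.
Every other individual is either homozygous by phenotype or has at least one consistent homozygous assignment, so the count is 3.

3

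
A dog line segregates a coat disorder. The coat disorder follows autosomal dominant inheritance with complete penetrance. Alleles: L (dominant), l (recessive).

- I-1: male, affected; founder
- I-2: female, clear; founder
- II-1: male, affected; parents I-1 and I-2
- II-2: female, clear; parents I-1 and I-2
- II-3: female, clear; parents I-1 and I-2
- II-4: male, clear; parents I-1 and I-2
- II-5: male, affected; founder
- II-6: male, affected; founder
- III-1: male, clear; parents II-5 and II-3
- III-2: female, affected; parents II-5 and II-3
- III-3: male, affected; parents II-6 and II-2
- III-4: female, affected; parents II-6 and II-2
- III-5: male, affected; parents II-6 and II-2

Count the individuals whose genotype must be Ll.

Obligate heterozygotes: I-1 is affected so carries L and passed l to II-2 (ll), so I-1 is Ll; II-1 is affected so carries L and received l from I-2 (ll), so II-1 is Ll; II-5 is affected so carries L and passed l to III-1 (ll), so II-5 is Ll; III-2 is affected so carries L and received l from II-3 (ll), so III-2 is Ll; III-3 is affected so carries L and received l from II-2 (ll), so III-3 is Ll; III-4 is affected so carries L and received l from II-2 (ll), so III-4 is Ll; III-5 is affected so carries L and received l from II-2 (ll), so III-5 is Ll.
Every other individual is either homozygous by phenotype or has at least one consistent homozygous assignment, so the count is 7.

7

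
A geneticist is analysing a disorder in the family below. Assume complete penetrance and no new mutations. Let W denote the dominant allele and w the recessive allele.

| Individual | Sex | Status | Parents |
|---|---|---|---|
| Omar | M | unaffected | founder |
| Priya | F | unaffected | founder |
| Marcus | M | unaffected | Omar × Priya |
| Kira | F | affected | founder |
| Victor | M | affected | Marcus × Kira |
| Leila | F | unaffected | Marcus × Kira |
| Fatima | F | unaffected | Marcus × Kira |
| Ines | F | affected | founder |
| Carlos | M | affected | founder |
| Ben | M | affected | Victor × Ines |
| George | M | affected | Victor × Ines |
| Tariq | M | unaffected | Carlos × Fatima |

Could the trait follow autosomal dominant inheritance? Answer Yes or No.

A consistent assignment under autosomal dominant exists: Omar ww, Priya ww, Marcus ww, Kira Ww, Victor Ww, Leila ww, Fatima ww, Ines WW, Carlos Ww, Ben WW, George WW, Tariq ww.
In this assignment every recorded phenotype matches its genotype and every non-founder's genotype is obtainable from its parents' genotypes, so the pedigree is consistent.

Yes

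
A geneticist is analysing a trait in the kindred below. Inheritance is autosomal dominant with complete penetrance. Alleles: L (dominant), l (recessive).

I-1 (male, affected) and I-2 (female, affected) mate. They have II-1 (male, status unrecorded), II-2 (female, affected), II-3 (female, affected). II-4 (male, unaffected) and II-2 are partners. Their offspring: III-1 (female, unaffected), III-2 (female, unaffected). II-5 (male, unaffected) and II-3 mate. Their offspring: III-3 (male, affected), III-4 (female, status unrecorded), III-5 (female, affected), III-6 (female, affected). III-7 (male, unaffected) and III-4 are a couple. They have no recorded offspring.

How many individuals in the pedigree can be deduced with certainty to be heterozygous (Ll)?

4

Obligate heterozygotes: II-2 is affected so carries L and passed l to III-1 (ll), so II-2 is Ll; III-3 is affected so carries L and received l from II-5 (ll), so III-3 is Ll; III-5 is affected so carries L and received l from II-5 (ll), so III-5 is Ll; III-6 is affected so carries L and received l from II-5 (ll), so III-6 is Ll.
Every other individual is either homozygous by phenotype or has at least one consistent homozygous assignment, so the count is 4.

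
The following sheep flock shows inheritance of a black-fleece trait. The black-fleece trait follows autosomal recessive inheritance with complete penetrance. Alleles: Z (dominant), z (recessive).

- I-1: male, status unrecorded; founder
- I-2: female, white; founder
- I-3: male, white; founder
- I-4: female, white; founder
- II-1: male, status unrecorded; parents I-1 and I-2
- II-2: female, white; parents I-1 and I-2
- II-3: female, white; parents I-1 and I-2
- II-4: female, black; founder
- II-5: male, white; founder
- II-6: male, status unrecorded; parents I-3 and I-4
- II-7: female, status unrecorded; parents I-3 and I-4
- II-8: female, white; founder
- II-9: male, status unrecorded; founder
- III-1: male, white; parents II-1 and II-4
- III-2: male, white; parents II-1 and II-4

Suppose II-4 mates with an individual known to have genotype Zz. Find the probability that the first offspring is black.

II-4 is black, so II-4 is zz.
The cross gives 1/2 Zz : 1/2 zz, so P(offspring is black) = 1/2.

1/2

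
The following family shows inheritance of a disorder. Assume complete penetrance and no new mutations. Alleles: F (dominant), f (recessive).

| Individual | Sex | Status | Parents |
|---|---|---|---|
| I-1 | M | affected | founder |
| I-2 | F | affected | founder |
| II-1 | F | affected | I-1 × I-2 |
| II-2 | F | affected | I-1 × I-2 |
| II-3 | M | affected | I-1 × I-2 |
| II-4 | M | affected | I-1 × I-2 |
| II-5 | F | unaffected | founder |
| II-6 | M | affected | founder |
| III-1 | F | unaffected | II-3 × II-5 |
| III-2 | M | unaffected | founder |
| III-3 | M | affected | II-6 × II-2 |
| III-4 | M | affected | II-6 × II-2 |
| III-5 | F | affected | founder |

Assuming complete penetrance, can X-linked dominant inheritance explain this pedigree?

Under X-linked dominant, III-1 (unaffected, female) cannot arise from II-3 (affected) × II-5 (unaffected).

No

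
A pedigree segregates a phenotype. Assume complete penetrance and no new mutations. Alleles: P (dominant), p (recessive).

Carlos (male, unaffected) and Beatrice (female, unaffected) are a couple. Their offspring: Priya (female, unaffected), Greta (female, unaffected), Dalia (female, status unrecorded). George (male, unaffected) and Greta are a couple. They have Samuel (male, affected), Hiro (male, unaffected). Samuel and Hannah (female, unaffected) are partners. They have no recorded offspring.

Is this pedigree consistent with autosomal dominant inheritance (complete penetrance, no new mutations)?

No

Under autosomal dominant, Samuel (affected, male) cannot arise from George (unaffected) × Greta (unaffected).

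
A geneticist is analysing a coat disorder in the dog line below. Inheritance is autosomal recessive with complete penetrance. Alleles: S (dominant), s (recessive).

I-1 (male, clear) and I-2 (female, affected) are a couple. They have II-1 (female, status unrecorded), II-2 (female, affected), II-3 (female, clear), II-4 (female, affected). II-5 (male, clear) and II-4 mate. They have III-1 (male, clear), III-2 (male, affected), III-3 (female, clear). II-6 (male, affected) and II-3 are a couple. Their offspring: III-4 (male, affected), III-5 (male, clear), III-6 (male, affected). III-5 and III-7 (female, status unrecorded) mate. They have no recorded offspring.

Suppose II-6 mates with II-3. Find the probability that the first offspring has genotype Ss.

1/2

II-6 is affected, so II-6 is ss.
II-3 is clear so carries S and received s from I-2 (ss), so II-3 is Ss.
The cross gives 1/2 Ss : 1/2 ss, so P(offspring has genotype Ss) = 1/2.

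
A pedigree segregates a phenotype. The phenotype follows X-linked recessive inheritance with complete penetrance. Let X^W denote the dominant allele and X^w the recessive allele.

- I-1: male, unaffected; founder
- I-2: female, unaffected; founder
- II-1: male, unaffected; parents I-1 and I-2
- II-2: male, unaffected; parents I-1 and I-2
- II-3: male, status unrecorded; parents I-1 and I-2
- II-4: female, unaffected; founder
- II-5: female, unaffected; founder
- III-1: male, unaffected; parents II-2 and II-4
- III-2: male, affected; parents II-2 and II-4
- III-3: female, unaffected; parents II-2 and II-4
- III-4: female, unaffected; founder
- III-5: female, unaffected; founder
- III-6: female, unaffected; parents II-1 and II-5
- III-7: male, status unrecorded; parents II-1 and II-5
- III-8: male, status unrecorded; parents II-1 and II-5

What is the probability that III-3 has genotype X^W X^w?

II-2 is unaffected, so II-2 is X^W Y.
II-4 is unaffected so carries W and passed w to III-2 (X^w Y), so II-4 is X^W X^w.
Their cross gives offspring ratios 1/2 X^W X^W : 1/2 X^W X^w. Conditioning on III-3 being unaffected, P(X^W X^w) = 1/2 / 1 = 1/2.

1/2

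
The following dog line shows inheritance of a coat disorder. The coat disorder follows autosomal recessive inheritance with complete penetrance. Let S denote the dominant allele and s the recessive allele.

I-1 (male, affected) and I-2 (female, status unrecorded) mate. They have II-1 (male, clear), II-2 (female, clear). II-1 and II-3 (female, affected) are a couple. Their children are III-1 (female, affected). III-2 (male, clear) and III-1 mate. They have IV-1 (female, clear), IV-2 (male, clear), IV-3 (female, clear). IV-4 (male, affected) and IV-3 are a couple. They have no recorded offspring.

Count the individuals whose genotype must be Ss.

5

Obligate heterozygotes: II-1 is clear so carries S and received s from I-1 (ss), so II-1 is Ss; II-2 is clear so carries S and received s from I-1 (ss), so II-2 is Ss; IV-1 is clear so carries S and received s from III-1 (ss), so IV-1 is Ss; IV-2 is clear so carries S and received s from III-1 (ss), so IV-2 is Ss; IV-3 is clear so carries S and received s from III-1 (ss), so IV-3 is Ss.
Every other individual is either homozygous by phenotype or has at least one consistent homozygous assignment, so the count is 5.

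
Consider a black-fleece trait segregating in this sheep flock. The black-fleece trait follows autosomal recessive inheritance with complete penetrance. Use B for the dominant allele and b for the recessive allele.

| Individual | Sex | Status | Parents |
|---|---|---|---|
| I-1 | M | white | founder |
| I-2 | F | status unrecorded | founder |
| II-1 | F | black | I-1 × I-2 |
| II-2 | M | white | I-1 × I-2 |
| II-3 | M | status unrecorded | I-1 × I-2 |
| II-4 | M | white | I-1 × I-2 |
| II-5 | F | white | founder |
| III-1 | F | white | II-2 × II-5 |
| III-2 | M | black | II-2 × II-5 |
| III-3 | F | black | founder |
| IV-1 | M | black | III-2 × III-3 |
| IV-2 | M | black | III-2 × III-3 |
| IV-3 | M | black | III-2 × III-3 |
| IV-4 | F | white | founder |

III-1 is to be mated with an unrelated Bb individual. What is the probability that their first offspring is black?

1/6

II-2 is white so carries B and passed b to III-2 (bb), so II-2 is Bb.
II-5 is white so carries B and passed b to III-2 (bb), so II-5 is Bb.
III-1 is a white offspring of II-2 (Bb) × II-5 (Bb), whose cross gives 1/4 BB : 1/2 Bb : 1/4 bb; conditioning on being white, III-1 is BB with probability 1/3, Bb with probability 2/3.
Summing over parental genotype combinations, P(offspring is black) = 2/3·1/4 = 1/6.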